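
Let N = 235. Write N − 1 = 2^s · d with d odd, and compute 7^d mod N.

2

235 − 1 = 234 = 2^1 · 117, so d = 117.
7^1 ≡ 7 (mod 235)
7^2 ≡ 7^2 = 49 ≡ 49 (mod 235)
7^4 ≡ 49^2 = 2401 ≡ 51 (mod 235)
7^8 ≡ 51^2 = 2601 ≡ 16 (mod 235)
7^16 ≡ 16^2 = 256 ≡ 21 (mod 235)
7^32 ≡ 21^2 = 441 ≡ 206 (mod 235)
7^64 ≡ 206^2 = 42436 ≡ 136 (mod 235)
117 = 64 + 32 + 16 + 4 + 1 in binary powers of 2.
So 7^117 ≡ 136 · 206 · 21 · 51 · 7 ≡ 2 (mod 235).
Squaring chain: 2; never reaches −1, so base 7 is a Miller–Rabin witness that 235 is composite.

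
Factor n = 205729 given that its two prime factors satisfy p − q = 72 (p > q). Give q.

419

Since p = q + 72, we have 205729 = q(q + 72), so q² + 72q − 205729 = 0.
Discriminant: 72² + 4·205729 = 5184 + 822916 = 828100; √828100 = 910.
q = (−72 + 910)/2 = 419, and p = q + 72 = 491.
Check: 419 · 491 = 205729.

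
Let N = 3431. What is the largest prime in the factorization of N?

3431 = 47 · 73
73 is prime.
So 3431 = 47 · 73; the largest prime factor is 73.

73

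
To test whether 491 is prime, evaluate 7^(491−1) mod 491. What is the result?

7^1 ≡ 7 (mod 491)
7^2 ≡ 7^2 = 49 ≡ 49 (mod 491)
7^4 ≡ 49^2 = 2401 ≡ 437 (mod 491)
7^8 ≡ 437^2 = 190969 ≡ 461 (mod 491)
7^16 ≡ 461^2 = 212521 ≡ 409 (mod 491)
7^32 ≡ 409^2 = 167281 ≡ 341 (mod 491)
7^64 ≡ 341^2 = 116281 ≡ 405 (mod 491)
7^128 ≡ 405^2 = 164025 ≡ 31 (mod 491)
7^256 ≡ 31^2 = 961 ≡ 470 (mod 491)
490 = 256 + 128 + 64 + 32 + 8 + 2 in binary powers of 2.
So 7^490 ≡ 470 · 31 · 405 · 341 · 461 · 49 ≡ 1 (mod 491).
Since the result is 1, base 7 gives no evidence that 491 is composite.

1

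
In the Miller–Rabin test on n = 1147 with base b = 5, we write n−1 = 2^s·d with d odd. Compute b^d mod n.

1147 − 1 = 1146 = 2^1 · 573, so d = 573.
5^1 ≡ 5 (mod 1147)
5^2 ≡ 5^2 = 25 ≡ 25 (mod 1147)
5^4 ≡ 25^2 = 625 ≡ 625 (mod 1147)
5^8 ≡ 625^2 = 390625 ≡ 645 (mod 1147)
5^16 ≡ 645^2 = 416025 ≡ 811 (mod 1147)
5^32 ≡ 811^2 = 657721 ≡ 490 (mod 1147)
5^64 ≡ 490^2 = 240100 ≡ 377 (mod 1147)
5^128 ≡ 377^2 = 142129 ≡ 1048 (mod 1147)
5^256 ≡ 1048^2 = 1098304 ≡ 625 (mod 1147)
5^512 ≡ 625^2 = 390625 ≡ 645 (mod 1147)
573 = 512 + 32 + 16 + 8 + 4 + 1 in binary powers of 2.
So 5^573 ≡ 645 · 490 · 811 · 645 · 625 · 5 ≡ 156 (mod 1147).
Squaring chain: 156; never reaches −1, so base 5 is a Miller–Rabin witness that 1147 is composite.

156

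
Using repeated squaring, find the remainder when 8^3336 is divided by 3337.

8^1 ≡ 8 (mod 3337)
8^2 ≡ 8^2 = 64 ≡ 64 (mod 3337)
8^4 ≡ 64^2 = 4096 ≡ 759 (mod 3337)
8^8 ≡ 759^2 = 576081 ≡ 2117 (mod 3337)
8^16 ≡ 2117^2 = 4481689 ≡ 98 (mod 3337)
8^32 ≡ 98^2 = 9604 ≡ 2930 (mod 3337)
8^64 ≡ 2930^2 = 8584900 ≡ 2136 (mod 3337)
8^128 ≡ 2136^2 = 4562496 ≡ 817 (mod 3337)
8^256 ≡ 817^2 = 667489 ≡ 89 (mod 3337)
8^512 ≡ 89^2 = 7921 ≡ 1247 (mod 3337)
8^1024 ≡ 1247^2 = 1555009 ≡ 3304 (mod 3337)
8^2048 ≡ 3304^2 = 10916416 ≡ 1089 (mod 3337)
3336 = 2048 + 1024 + 256 + 8 in binary powers of 2.
So 8^3336 ≡ 1089 · 3304 · 89 · 2117 ≡ 1935 (mod 3337).
Since 1935 ≠ 1, base 8 is a Fermat witness: 3337 is composite.

1935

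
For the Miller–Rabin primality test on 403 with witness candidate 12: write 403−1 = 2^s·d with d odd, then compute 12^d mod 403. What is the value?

246

403 − 1 = 402 = 2^1 · 201, so d = 201.
12^1 ≡ 12 (mod 403)
12^2 ≡ 12^2 = 144 ≡ 144 (mod 403)
12^4 ≡ 144^2 = 20736 ≡ 183 (mod 403)
12^8 ≡ 183^2 = 33489 ≡ 40 (mod 403)
12^16 ≡ 40^2 = 1600 ≡ 391 (mod 403)
12^32 ≡ 391^2 = 152881 ≡ 144 (mod 403)
12^64 ≡ 144^2 = 20736 ≡ 183 (mod 403)
12^128 ≡ 183^2 = 33489 ≡ 40 (mod 403)
201 = 128 + 64 + 8 + 1 in binary powers of 2.
So 12^201 ≡ 40 · 183 · 40 · 12 ≡ 246 (mod 403).
Squaring chain: 246; never reaches −1, so base 12 is a Miller–Rabin witness that 403 is composite.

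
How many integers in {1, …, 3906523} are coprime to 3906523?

Factor: 3906523 = 113 · 181 · 191.
φ(3906523) = (113−1) · (181−1) · (191−1) = 112 · 180 · 190 = 3830400.

3830400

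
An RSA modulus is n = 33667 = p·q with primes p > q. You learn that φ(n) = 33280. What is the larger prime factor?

257

φ(n) = (p−1)(q−1) = n − (p+q) + 1, so p + q = 33667 − 33280 + 1 = 388.
p and q are the roots of t² − 388t + 33667 = 0.
Discriminant: 388² − 4·33667 = 150544 − 134668 = 15876; √15876 = 126.
q = (388 − 126)/2 = 131, p = (388 + 126)/2 = 257.
Check: 131 · 257 = 33667.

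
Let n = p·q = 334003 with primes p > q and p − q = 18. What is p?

Since p = q + 18, we have 334003 = q(q + 18), so q² + 18q − 334003 = 0.
Discriminant: 18² + 4·334003 = 324 + 1336012 = 1336336; √1336336 = 1156.
q = (−18 + 1156)/2 = 569, and p = q + 18 = 587.
Check: 569 · 587 = 334003.

587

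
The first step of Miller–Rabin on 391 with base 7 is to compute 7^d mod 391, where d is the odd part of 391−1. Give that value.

391 − 1 = 390 = 2^1 · 195, so d = 195.
7^1 ≡ 7 (mod 391)
7^2 ≡ 7^2 = 49 ≡ 49 (mod 391)
7^4 ≡ 49^2 = 2401 ≡ 55 (mod 391)
7^8 ≡ 55^2 = 3025 ≡ 288 (mod 391)
7^16 ≡ 288^2 = 82944 ≡ 52 (mod 391)
7^32 ≡ 52^2 = 2704 ≡ 358 (mod 391)
7^64 ≡ 358^2 = 128164 ≡ 307 (mod 391)
7^128 ≡ 307^2 = 94249 ≡ 18 (mod 391)
195 = 128 + 64 + 2 + 1 in binary powers of 2.
So 7^195 ≡ 18 · 307 · 49 · 7 ≡ 241 (mod 391).
Squaring chain: 241; never reaches −1, so base 7 is a Miller–Rabin witness that 391 is composite.

241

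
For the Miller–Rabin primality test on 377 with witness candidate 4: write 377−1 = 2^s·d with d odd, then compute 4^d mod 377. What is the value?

377 − 1 = 376 = 2^3 · 47, so d = 47.
4^1 ≡ 4 (mod 377)
4^2 ≡ 4^2 = 16 ≡ 16 (mod 377)
4^4 ≡ 16^2 = 256 ≡ 256 (mod 377)
4^8 ≡ 256^2 = 65536 ≡ 315 (mod 377)
4^16 ≡ 315^2 = 99225 ≡ 74 (mod 377)
4^32 ≡ 74^2 = 5476 ≡ 198 (mod 377)
47 = 32 + 8 + 4 + 2 + 1 in binary powers of 2.
So 4^47 ≡ 198 · 315 · 256 · 16 · 4 ≡ 270 (mod 377).
Squaring chain: 270 → 139 → 94; never reaches −1, so base 4 is a Miller–Rabin witness that 377 is composite.

270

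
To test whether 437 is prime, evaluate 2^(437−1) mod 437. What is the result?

2^1 ≡ 2 (mod 437)
2^2 ≡ 2^2 = 4 ≡ 4 (mod 437)
2^4 ≡ 4^2 = 16 ≡ 16 (mod 437)
2^8 ≡ 16^2 = 256 ≡ 256 (mod 437)
2^16 ≡ 256^2 = 65536 ≡ 423 (mod 437)
2^32 ≡ 423^2 = 178929 ≡ 196 (mod 437)
2^64 ≡ 196^2 = 38416 ≡ 397 (mod 437)
2^128 ≡ 397^2 = 157609 ≡ 289 (mod 437)
2^256 ≡ 289^2 = 83521 ≡ 54 (mod 437)
436 = 256 + 128 + 32 + 16 + 4 in binary powers of 2.
So 2^436 ≡ 54 · 289 · 196 · 423 · 16 ≡ 358 (mod 437).
Since 358 ≠ 1, base 2 is a Fermat witness: 437 is composite.

358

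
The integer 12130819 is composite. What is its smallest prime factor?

12130819 is odd.
Digit sum 25, not divisible by 3.
Ends in 9: not divisible by 5.
7: 12130819 = 7·1732974 + 1
11: 12130819 = 11·1102801 + 8
13: 12130819 = 13·933139 + 12
17: 12130819 = 17·713577 + 10
19: 12130819 = 19·638464 + 3
23: 12130819 = 23·527426 + 21
29: 12130819 = 29·418304 + 3
31: 12130819 = 31·391316 + 23
37: 12130819 = 37·327859 + 36
41: 12130819 = 41·295873 + 26
43: 12130819 = 43·282112 + 3
47: 12130819 = 47·258102 + 25
53: 12130819 = 53·228883 + 20
59: 12130819 = 59·205607 + 6
61: 12130819 = 61·198865 + 54
67: 12130819 = 67·181057

67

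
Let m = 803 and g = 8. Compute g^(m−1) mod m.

8^1 ≡ 8 (mod 803)
8^2 ≡ 8^2 = 64 ≡ 64 (mod 803)
8^4 ≡ 64^2 = 4096 ≡ 81 (mod 803)
8^8 ≡ 81^2 = 6561 ≡ 137 (mod 803)
8^16 ≡ 137^2 = 18769 ≡ 300 (mod 803)
8^32 ≡ 300^2 = 90000 ≡ 64 (mod 803)
8^64 ≡ 64^2 = 4096 ≡ 81 (mod 803)
8^128 ≡ 81^2 = 6561 ≡ 137 (mod 803)
8^256 ≡ 137^2 = 18769 ≡ 300 (mod 803)
8^512 ≡ 300^2 = 90000 ≡ 64 (mod 803)
802 = 512 + 256 + 32 + 2 in binary powers of 2.
So 8^802 ≡ 64 · 300 · 64 · 64 ≡ 592 (mod 803).
Since 592 ≠ 1, base 8 is a Fermat witness: 803 is composite.

592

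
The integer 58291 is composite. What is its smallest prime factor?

71

58291 is odd.
Digit sum 25, not divisible by 3.
Ends in 1: not divisible by 5.
7: 58291 = 7·8327 + 2
11: 58291 = 11·5299 + 2
13: 58291 = 13·4483 + 12
17: 58291 = 17·3428 + 15
19: 58291 = 19·3067 + 18
23: 58291 = 23·2534 + 9
29: 58291 = 29·2010 + 1
31: 58291 = 31·1880 + 11
37: 58291 = 37·1575 + 16
41: 58291 = 41·1421 + 30
43: 58291 = 43·1355 + 26
47: 58291 = 47·1240 + 11
53: 58291 = 53·1099 + 44
59: 58291 = 59·987 + 58
61: 58291 = 61·955 + 36
67: 58291 = 67·870 + 1
71: 58291 = 71·821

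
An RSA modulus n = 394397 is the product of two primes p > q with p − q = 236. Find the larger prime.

757

Since p = q + 236, we have 394397 = q(q + 236), so q² + 236q − 394397 = 0.
Discriminant: 236² + 4·394397 = 55696 + 1577588 = 1633284; √1633284 = 1278.
q = (−236 + 1278)/2 = 521, and p = q + 236 = 757.
Check: 521 · 757 = 394397.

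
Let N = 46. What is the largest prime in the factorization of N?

23

46 = 2 · 23
23 is prime.
So 46 = 2 · 23; the largest prime factor is 23.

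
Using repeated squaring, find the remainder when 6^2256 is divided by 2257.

741

6^1 ≡ 6 (mod 2257)
6^2 ≡ 6^2 = 36 ≡ 36 (mod 2257)
6^4 ≡ 36^2 = 1296 ≡ 1296 (mod 2257)
6^8 ≡ 1296^2 = 1679616 ≡ 408 (mod 2257)
6^16 ≡ 408^2 = 166464 ≡ 1703 (mod 2257)
6^32 ≡ 1703^2 = 2900209 ≡ 2221 (mod 2257)
6^64 ≡ 2221^2 = 4932841 ≡ 1296 (mod 2257)
6^128 ≡ 1296^2 = 1679616 ≡ 408 (mod 2257)
6^256 ≡ 408^2 = 166464 ≡ 1703 (mod 2257)
6^512 ≡ 1703^2 = 2900209 ≡ 2221 (mod 2257)
6^1024 ≡ 2221^2 = 4932841 ≡ 1296 (mod 2257)
6^2048 ≡ 1296^2 = 1679616 ≡ 408 (mod 2257)
2256 = 2048 + 128 + 64 + 16 in binary powers of 2.
So 6^2256 ≡ 408 · 408 · 1296 · 1703 ≡ 741 (mod 2257).
Since 741 ≠ 1, base 6 is a Fermat witness: 2257 is composite.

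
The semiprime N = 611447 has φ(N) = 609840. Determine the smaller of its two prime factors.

φ(n) = (p−1)(q−1) = n − (p+q) + 1, so p + q = 611447 − 609840 + 1 = 1608.
p and q are the roots of t² − 1608t + 611447 = 0.
Discriminant: 1608² − 4·611447 = 2585664 − 2445788 = 139876; √139876 = 374.
q = (1608 − 374)/2 = 617, p = (1608 + 374)/2 = 991.
Check: 617 · 991 = 611447.

617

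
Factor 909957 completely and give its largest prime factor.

909957 = 3 · 303319
303319 = 53 · 5723
5723 = 59 · 97
97 is prime.
So 909957 = 3 · 53 · 59 · 97; the largest prime factor is 97.

97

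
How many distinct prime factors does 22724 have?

22724 = 2^2 · 5681
5681 = 13 · 437
437 = 19 · 23
22724 = 2^2 · 13 · 19 · 23, which has 4 distinct prime factors.

4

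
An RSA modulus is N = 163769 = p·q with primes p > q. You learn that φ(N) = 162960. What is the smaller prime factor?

389

φ(n) = (p−1)(q−1) = n − (p+q) + 1, so p + q = 163769 − 162960 + 1 = 810.
p and q are the roots of t² − 810t + 163769 = 0.
Discriminant: 810² − 4·163769 = 656100 − 655076 = 1024; √1024 = 32.
q = (810 − 32)/2 = 389, p = (810 + 32)/2 = 421.
Check: 389 · 421 = 163769.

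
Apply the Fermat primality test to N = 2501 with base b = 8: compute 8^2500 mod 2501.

8^1 ≡ 8 (mod 2501)
8^2 ≡ 8^2 = 64 ≡ 64 (mod 2501)
8^4 ≡ 64^2 = 4096 ≡ 1595 (mod 2501)
8^8 ≡ 1595^2 = 2544025 ≡ 508 (mod 2501)
8^16 ≡ 508^2 = 258064 ≡ 461 (mod 2501)
8^32 ≡ 461^2 = 212521 ≡ 2437 (mod 2501)
8^64 ≡ 2437^2 = 5938969 ≡ 1595 (mod 2501)
8^128 ≡ 1595^2 = 2544025 ≡ 508 (mod 2501)
8^256 ≡ 508^2 = 258064 ≡ 461 (mod 2501)
8^512 ≡ 461^2 = 212521 ≡ 2437 (mod 2501)
8^1024 ≡ 2437^2 = 5938969 ≡ 1595 (mod 2501)
8^2048 ≡ 1595^2 = 2544025 ≡ 508 (mod 2501)
2500 = 2048 + 256 + 128 + 64 + 4 in binary powers of 2.
So 8^2500 ≡ 508 · 461 · 508 · 1595 · 1595 ≡ 1 (mod 2501).
Since the result is 1, base 8 gives no evidence that 2501 is composite.

1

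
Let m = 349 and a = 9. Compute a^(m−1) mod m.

9^1 ≡ 9 (mod 349)
9^2 ≡ 9^2 = 81 ≡ 81 (mod 349)
9^4 ≡ 81^2 = 6561 ≡ 279 (mod 349)
9^8 ≡ 279^2 = 77841 ≡ 14 (mod 349)
9^16 ≡ 14^2 = 196 ≡ 196 (mod 349)
9^32 ≡ 196^2 = 38416 ≡ 26 (mod 349)
9^64 ≡ 26^2 = 676 ≡ 327 (mod 349)
9^128 ≡ 327^2 = 106929 ≡ 135 (mod 349)
9^256 ≡ 135^2 = 18225 ≡ 77 (mod 349)
348 = 256 + 64 + 16 + 8 + 4 in binary powers of 2.
So 9^348 ≡ 77 · 327 · 196 · 14 · 279 ≡ 1 (mod 349).
Since the result is 1, base 9 gives no evidence that 349 is composite.

1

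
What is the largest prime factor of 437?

437 = 19 · 23
23 is prime.
So 437 = 19 · 23; the largest prime factor is 23.

23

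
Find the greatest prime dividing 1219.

53

1219 = 23 · 53
53 is prime.
So 1219 = 23 · 53; the largest prime factor is 53.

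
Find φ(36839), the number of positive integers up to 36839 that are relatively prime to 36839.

Factor: 36839 = 11 · 17 · 197.
φ(36839) = (11−1) · (17−1) · (197−1) = 10 · 16 · 196 = 31360.

31360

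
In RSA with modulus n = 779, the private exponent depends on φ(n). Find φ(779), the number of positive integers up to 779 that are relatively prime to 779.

Factor: 779 = 19 · 41.
φ(779) = (19−1) · (41−1) = 18 · 40 = 720.

720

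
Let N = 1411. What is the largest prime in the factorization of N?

1411 = 17 · 83
83 is prime.
So 1411 = 17 · 83; the largest prime factor is 83.

83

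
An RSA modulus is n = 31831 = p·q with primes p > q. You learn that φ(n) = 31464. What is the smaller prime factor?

139

φ(n) = (p−1)(q−1) = n − (p+q) + 1, so p + q = 31831 − 31464 + 1 = 368.
p and q are the roots of t² − 368t + 31831 = 0.
Discriminant: 368² − 4·31831 = 135424 − 127324 = 8100; √8100 = 90.
q = (368 − 90)/2 = 139, p = (368 + 90)/2 = 229.
Check: 139 · 229 = 31831.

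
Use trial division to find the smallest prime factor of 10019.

43

10019 is odd.
Digit sum 11, not divisible by 3.
Ends in 9: not divisible by 5.
7: 10019 = 7·1431 + 2
11: 10019 = 11·910 + 9
13: 10019 = 13·770 + 9
17: 10019 = 17·589 + 6
19: 10019 = 19·527 + 6
23: 10019 = 23·435 + 14
29: 10019 = 29·345 + 14
31: 10019 = 31·323 + 6
37: 10019 = 37·270 + 29
41: 10019 = 41·244 + 15
43: 10019 = 43·233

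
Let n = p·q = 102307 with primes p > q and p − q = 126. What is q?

Since p = q + 126, we have 102307 = q(q + 126), so q² + 126q − 102307 = 0.
Discriminant: 126² + 4·102307 = 15876 + 409228 = 425104; √425104 = 652.
q = (−126 + 652)/2 = 263, and p = q + 126 = 389.
Check: 263 · 389 = 102307.

263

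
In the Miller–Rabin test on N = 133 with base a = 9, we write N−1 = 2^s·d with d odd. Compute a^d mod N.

133 − 1 = 132 = 2^2 · 33, so d = 33.
9^1 ≡ 9 (mod 133)
9^2 ≡ 9^2 = 81 ≡ 81 (mod 133)
9^4 ≡ 81^2 = 6561 ≡ 44 (mod 133)
9^8 ≡ 44^2 = 1936 ≡ 74 (mod 133)
9^16 ≡ 74^2 = 5476 ≡ 23 (mod 133)
9^32 ≡ 23^2 = 529 ≡ 130 (mod 133)
33 = 32 + 1 in binary powers of 2.
So 9^33 ≡ 130 · 9 ≡ 106 (mod 133).
Squaring chain: 106 → 64; never reaches −1, so base 9 is a Miller–Rabin witness that 133 is composite.

106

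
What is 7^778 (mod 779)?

292

7^1 ≡ 7 (mod 779)
7^2 ≡ 7^2 = 49 ≡ 49 (mod 779)
7^4 ≡ 49^2 = 2401 ≡ 64 (mod 779)
7^8 ≡ 64^2 = 4096 ≡ 201 (mod 779)
7^16 ≡ 201^2 = 40401 ≡ 672 (mod 779)
7^32 ≡ 672^2 = 451584 ≡ 543 (mod 779)
7^64 ≡ 543^2 = 294849 ≡ 387 (mod 779)
7^128 ≡ 387^2 = 149769 ≡ 201 (mod 779)
7^256 ≡ 201^2 = 40401 ≡ 672 (mod 779)
7^512 ≡ 672^2 = 451584 ≡ 543 (mod 779)
778 = 512 + 256 + 8 + 2 in binary powers of 2.
So 7^778 ≡ 543 · 672 · 201 · 49 ≡ 292 (mod 779).
Since 292 ≠ 1, base 7 is a Fermat witness: 779 is composite.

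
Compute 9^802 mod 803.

356

9^1 ≡ 9 (mod 803)
9^2 ≡ 9^2 = 81 ≡ 81 (mod 803)
9^4 ≡ 81^2 = 6561 ≡ 137 (mod 803)
9^8 ≡ 137^2 = 18769 ≡ 300 (mod 803)
9^16 ≡ 300^2 = 90000 ≡ 64 (mod 803)
9^32 ≡ 64^2 = 4096 ≡ 81 (mod 803)
9^64 ≡ 81^2 = 6561 ≡ 137 (mod 803)
9^128 ≡ 137^2 = 18769 ≡ 300 (mod 803)
9^256 ≡ 300^2 = 90000 ≡ 64 (mod 803)
9^512 ≡ 64^2 = 4096 ≡ 81 (mod 803)
802 = 512 + 256 + 32 + 2 in binary powers of 2.
So 9^802 ≡ 81 · 64 · 81 · 81 ≡ 356 (mod 803).
Since 356 ≠ 1, base 9 is a Fermat witness: 803 is composite.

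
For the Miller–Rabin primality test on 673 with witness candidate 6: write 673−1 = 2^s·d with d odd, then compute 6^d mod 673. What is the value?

673 − 1 = 672 = 2^5 · 21, so d = 21.
6^1 ≡ 6 (mod 673)
6^2 ≡ 6^2 = 36 ≡ 36 (mod 673)
6^4 ≡ 36^2 = 1296 ≡ 623 (mod 673)
6^8 ≡ 623^2 = 388129 ≡ 481 (mod 673)
6^16 ≡ 481^2 = 231361 ≡ 522 (mod 673)
21 = 16 + 4 + 1 in binary powers of 2.
So 6^21 ≡ 522 · 623 · 6 ≡ 209 (mod 673).
Squaring chain: 209 → 609 → 58 → 672 → 1; reaches −1, so base 6 does not prove 673 composite.

209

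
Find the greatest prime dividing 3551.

67

3551 = 53 · 67
67 is prime.
So 3551 = 53 · 67; the largest prime factor is 67.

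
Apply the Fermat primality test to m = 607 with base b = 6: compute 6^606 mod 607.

6^1 ≡ 6 (mod 607)
6^2 ≡ 6^2 = 36 ≡ 36 (mod 607)
6^4 ≡ 36^2 = 1296 ≡ 82 (mod 607)
6^8 ≡ 82^2 = 6724 ≡ 47 (mod 607)
6^16 ≡ 47^2 = 2209 ≡ 388 (mod 607)
6^32 ≡ 388^2 = 150544 ≡ 8 (mod 607)
6^64 ≡ 8^2 = 64 ≡ 64 (mod 607)
6^128 ≡ 64^2 = 4096 ≡ 454 (mod 607)
6^256 ≡ 454^2 = 206116 ≡ 343 (mod 607)
6^512 ≡ 343^2 = 117649 ≡ 498 (mod 607)
606 = 512 + 64 + 16 + 8 + 4 + 2 in binary powers of 2.
So 6^606 ≡ 498 · 64 · 388 · 47 · 82 · 36 ≡ 1 (mod 607).
Since the result is 1, base 6 gives no evidence that 607 is composite.

1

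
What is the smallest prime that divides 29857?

29857 is odd.
Digit sum 31, not divisible by 3.
Ends in 7: not divisible by 5.
7: 29857 = 7·4265 + 2
11: 29857 = 11·2714 + 3
13: 29857 = 13·2296 + 9
17: 29857 = 17·1756 + 5
19: 29857 = 19·1571 + 8
23: 29857 = 23·1298 + 3
29: 29857 = 29·1029 + 16
31: 29857 = 31·963 + 4
37: 29857 = 37·806 + 35
41: 29857 = 41·728 + 9
43: 29857 = 43·694 + 15
47: 29857 = 47·635 + 12
53: 29857 = 53·563 + 18
59: 29857 = 59·506 + 3
61: 29857 = 61·489 + 28
67: 29857 = 67·445 + 42
71: 29857 = 71·420 + 37
73: 29857 = 73·409

73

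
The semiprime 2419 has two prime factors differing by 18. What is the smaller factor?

41

Since p = q + 18, we have 2419 = q(q + 18), so q² + 18q − 2419 = 0.
Discriminant: 18² + 4·2419 = 324 + 9676 = 10000; √10000 = 100.
q = (−18 + 100)/2 = 41, and p = q + 18 = 59.
Check: 41 · 59 = 2419.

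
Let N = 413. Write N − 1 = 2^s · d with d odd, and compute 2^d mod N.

72

413 − 1 = 412 = 2^2 · 103, so d = 103.
2^1 ≡ 2 (mod 413)
2^2 ≡ 2^2 = 4 ≡ 4 (mod 413)
2^4 ≡ 4^2 = 16 ≡ 16 (mod 413)
2^8 ≡ 16^2 = 256 ≡ 256 (mod 413)
2^16 ≡ 256^2 = 65536 ≡ 282 (mod 413)
2^32 ≡ 282^2 = 79524 ≡ 228 (mod 413)
2^64 ≡ 228^2 = 51984 ≡ 359 (mod 413)
103 = 64 + 32 + 4 + 2 + 1 in binary powers of 2.
So 2^103 ≡ 359 · 228 · 16 · 4 · 2 ≡ 72 (mod 413).
Squaring chain: 72 → 228; never reaches −1, so base 2 is a Miller–Rabin witness that 413 is composite.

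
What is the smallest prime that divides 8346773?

43

8346773 is odd.
Digit sum 38, not divisible by 3.
Ends in 3: not divisible by 5.
7: 8346773 = 7·1192396 + 1
11: 8346773 = 11·758797 + 6
13: 8346773 = 13·642059 + 6
17: 8346773 = 17·490986 + 11
19: 8346773 = 19·439303 + 16
23: 8346773 = 23·362903 + 4
29: 8346773 = 29·287819 + 22
31: 8346773 = 31·269250 + 23
37: 8346773 = 37·225588 + 17
41: 8346773 = 41·203579 + 34
43: 8346773 = 43·194111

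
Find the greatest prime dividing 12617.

37

12617 = 11 · 1147
1147 = 31 · 37
37 is prime.
So 12617 = 11 · 31 · 37; the largest prime factor is 37.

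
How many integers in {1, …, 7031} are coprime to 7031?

Factor: 7031 = 79 · 89.
φ(7031) = (79−1) · (89−1) = 78 · 88 = 6864.

6864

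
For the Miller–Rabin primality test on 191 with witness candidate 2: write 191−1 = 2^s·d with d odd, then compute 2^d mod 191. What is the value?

191 − 1 = 190 = 2^1 · 95, so d = 95.
2^1 ≡ 2 (mod 191)
2^2 ≡ 2^2 = 4 ≡ 4 (mod 191)
2^4 ≡ 4^2 = 16 ≡ 16 (mod 191)
2^8 ≡ 16^2 = 256 ≡ 65 (mod 191)
2^16 ≡ 65^2 = 4225 ≡ 23 (mod 191)
2^32 ≡ 23^2 = 529 ≡ 147 (mod 191)
2^64 ≡ 147^2 = 21609 ≡ 26 (mod 191)
95 = 64 + 16 + 8 + 4 + 2 + 1 in binary powers of 2.
So 2^95 ≡ 26 · 23 · 65 · 16 · 4 · 2 ≡ 1 (mod 191).
Since 2^d ≡ 1 (mod 191), base 2 does not prove 191 composite.

1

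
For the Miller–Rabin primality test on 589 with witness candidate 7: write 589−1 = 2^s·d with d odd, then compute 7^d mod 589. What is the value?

589 − 1 = 588 = 2^2 · 147, so d = 147.
7^1 ≡ 7 (mod 589)
7^2 ≡ 7^2 = 49 ≡ 49 (mod 589)
7^4 ≡ 49^2 = 2401 ≡ 45 (mod 589)
7^8 ≡ 45^2 = 2025 ≡ 258 (mod 589)
7^16 ≡ 258^2 = 66564 ≡ 7 (mod 589)
7^32 ≡ 7^2 = 49 ≡ 49 (mod 589)
7^64 ≡ 49^2 = 2401 ≡ 45 (mod 589)
7^128 ≡ 45^2 = 2025 ≡ 258 (mod 589)
147 = 128 + 16 + 2 + 1 in binary powers of 2.
So 7^147 ≡ 258 · 7 · 49 · 7 ≡ 419 (mod 589).
Squaring chain: 419 → 39; never reaches −1, so base 7 is a Miller–Rabin witness that 589 is composite.

419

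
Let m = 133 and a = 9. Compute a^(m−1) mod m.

106

9^1 ≡ 9 (mod 133)
9^2 ≡ 9^2 = 81 ≡ 81 (mod 133)
9^4 ≡ 81^2 = 6561 ≡ 44 (mod 133)
9^8 ≡ 44^2 = 1936 ≡ 74 (mod 133)
9^16 ≡ 74^2 = 5476 ≡ 23 (mod 133)
9^32 ≡ 23^2 = 529 ≡ 130 (mod 133)
9^64 ≡ 130^2 = 16900 ≡ 9 (mod 133)
9^128 ≡ 9^2 = 81 ≡ 81 (mod 133)
132 = 128 + 4 in binary powers of 2.
So 9^132 ≡ 81 · 44 ≡ 106 (mod 133).
Since 106 ≠ 1, base 9 is a Fermat witness: 133 is composite.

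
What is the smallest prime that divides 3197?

23

3197 is odd.
Digit sum 20, not divisible by 3.
Ends in 7: not divisible by 5.
7: 3197 = 7·456 + 5
11: 3197 = 11·290 + 7
13: 3197 = 13·245 + 12
17: 3197 = 17·188 + 1
19: 3197 = 19·168 + 5
23: 3197 = 23·139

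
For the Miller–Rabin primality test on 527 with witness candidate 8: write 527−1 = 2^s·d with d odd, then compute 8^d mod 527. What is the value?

527 − 1 = 526 = 2^1 · 263, so d = 263.
8^1 ≡ 8 (mod 527)
8^2 ≡ 8^2 = 64 ≡ 64 (mod 527)
8^4 ≡ 64^2 = 4096 ≡ 407 (mod 527)
8^8 ≡ 407^2 = 165649 ≡ 171 (mod 527)
8^16 ≡ 171^2 = 29241 ≡ 256 (mod 527)
8^32 ≡ 256^2 = 65536 ≡ 188 (mod 527)
8^64 ≡ 188^2 = 35344 ≡ 35 (mod 527)
8^128 ≡ 35^2 = 1225 ≡ 171 (mod 527)
8^256 ≡ 171^2 = 29241 ≡ 256 (mod 527)
263 = 256 + 4 + 2 + 1 in binary powers of 2.
So 8^263 ≡ 256 · 407 · 64 · 8 ≡ 202 (mod 527).
Squaring chain: 202; never reaches −1, so base 8 is a Miller–Rabin witness that 527 is composite.

202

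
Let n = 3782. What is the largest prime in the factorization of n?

61

3782 = 2 · 1891
1891 = 31 · 61
61 is prime.
So 3782 = 2 · 31 · 61; the largest prime factor is 61.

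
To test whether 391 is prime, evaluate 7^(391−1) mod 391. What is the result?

213

7^1 ≡ 7 (mod 391)
7^2 ≡ 7^2 = 49 ≡ 49 (mod 391)
7^4 ≡ 49^2 = 2401 ≡ 55 (mod 391)
7^8 ≡ 55^2 = 3025 ≡ 288 (mod 391)
7^16 ≡ 288^2 = 82944 ≡ 52 (mod 391)
7^32 ≡ 52^2 = 2704 ≡ 358 (mod 391)
7^64 ≡ 358^2 = 128164 ≡ 307 (mod 391)
7^128 ≡ 307^2 = 94249 ≡ 18 (mod 391)
7^256 ≡ 18^2 = 324 ≡ 324 (mod 391)
390 = 256 + 128 + 4 + 2 in binary powers of 2.
So 7^390 ≡ 324 · 18 · 55 · 49 ≡ 213 (mod 391).
Since 213 ≠ 1, base 7 is a Fermat witness: 391 is composite.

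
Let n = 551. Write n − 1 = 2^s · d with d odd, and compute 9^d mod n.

35

551 − 1 = 550 = 2^1 · 275, so d = 275.
9^1 ≡ 9 (mod 551)
9^2 ≡ 9^2 = 81 ≡ 81 (mod 551)
9^4 ≡ 81^2 = 6561 ≡ 500 (mod 551)
9^8 ≡ 500^2 = 250000 ≡ 397 (mod 551)
9^16 ≡ 397^2 = 157609 ≡ 23 (mod 551)
9^32 ≡ 23^2 = 529 ≡ 529 (mod 551)
9^64 ≡ 529^2 = 279841 ≡ 484 (mod 551)
9^128 ≡ 484^2 = 234256 ≡ 81 (mod 551)
9^256 ≡ 81^2 = 6561 ≡ 500 (mod 551)
275 = 256 + 16 + 2 + 1 in binary powers of 2.
So 9^275 ≡ 500 · 23 · 81 · 9 ≡ 35 (mod 551).
Squaring chain: 35; never reaches −1, so base 9 is a Miller–Rabin witness that 551 is composite.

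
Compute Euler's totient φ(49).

42

Factor: 49 = 7^2.
φ(49) = 7^1·(7−1) = 42.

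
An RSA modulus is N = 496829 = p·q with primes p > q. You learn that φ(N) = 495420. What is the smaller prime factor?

691

φ(n) = (p−1)(q−1) = n − (p+q) + 1, so p + q = 496829 − 495420 + 1 = 1410.
p and q are the roots of t² − 1410t + 496829 = 0.
Discriminant: 1410² − 4·496829 = 1988100 − 1987316 = 784; √784 = 28.
q = (1410 − 28)/2 = 691, p = (1410 + 28)/2 = 719.
Check: 691 · 719 = 496829.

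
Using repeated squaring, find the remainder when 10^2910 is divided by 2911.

1026

10^1 ≡ 10 (mod 2911)
10^2 ≡ 10^2 = 100 ≡ 100 (mod 2911)
10^4 ≡ 100^2 = 10000 ≡ 1267 (mod 2911)
10^8 ≡ 1267^2 = 1605289 ≡ 1328 (mod 2911)
10^16 ≡ 1328^2 = 1763584 ≡ 2429 (mod 2911)
10^32 ≡ 2429^2 = 5900041 ≡ 2355 (mod 2911)
10^64 ≡ 2355^2 = 5546025 ≡ 570 (mod 2911)
10^128 ≡ 570^2 = 324900 ≡ 1779 (mod 2911)
10^256 ≡ 1779^2 = 3164841 ≡ 584 (mod 2911)
10^512 ≡ 584^2 = 341056 ≡ 469 (mod 2911)
10^1024 ≡ 469^2 = 219961 ≡ 1636 (mod 2911)
10^2048 ≡ 1636^2 = 2676496 ≡ 1287 (mod 2911)
2910 = 2048 + 512 + 256 + 64 + 16 + 8 + 4 + 2 in binary powers of 2.
So 10^2910 ≡ 1287 · 469 · 584 · 570 · 2429 · 1328 · 1267 · 100 ≡ 1026 (mod 2911).
Since 1026 ≠ 1, base 10 is a Fermat witness: 2911 is composite.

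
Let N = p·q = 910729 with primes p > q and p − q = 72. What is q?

919

Since p = q + 72, we have 910729 = q(q + 72), so q² + 72q − 910729 = 0.
Discriminant: 72² + 4·910729 = 5184 + 3642916 = 3648100; √3648100 = 1910.
q = (−72 + 1910)/2 = 919, and p = q + 72 = 991.
Check: 919 · 991 = 910729.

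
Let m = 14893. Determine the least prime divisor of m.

14893 is odd.
Digit sum 25, not divisible by 3.
Ends in 3: not divisible by 5.
7: 14893 = 7·2127 + 4
11: 14893 = 11·1353 + 10
13: 14893 = 13·1145 + 8
17: 14893 = 17·876 + 1
19: 14893 = 19·783 + 16
23: 14893 = 23·647 + 12
29: 14893 = 29·513 + 16
31: 14893 = 31·480 + 13
37: 14893 = 37·402 + 19
41: 14893 = 41·363 + 10
43: 14893 = 43·346 + 15
47: 14893 = 47·316 + 41
53: 14893 = 53·281

53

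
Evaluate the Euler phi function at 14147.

Factor: 14147 = 7 · 43 · 47.
φ(14147) = (7−1) · (43−1) · (47−1) = 6 · 42 · 46 = 11592.

11592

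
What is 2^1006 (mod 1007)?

271

2^1 ≡ 2 (mod 1007)
2^2 ≡ 2^2 = 4 ≡ 4 (mod 1007)
2^4 ≡ 4^2 = 16 ≡ 16 (mod 1007)
2^8 ≡ 16^2 = 256 ≡ 256 (mod 1007)
2^16 ≡ 256^2 = 65536 ≡ 81 (mod 1007)
2^32 ≡ 81^2 = 6561 ≡ 519 (mod 1007)
2^64 ≡ 519^2 = 269361 ≡ 492 (mod 1007)
2^128 ≡ 492^2 = 242064 ≡ 384 (mod 1007)
2^256 ≡ 384^2 = 147456 ≡ 434 (mod 1007)
2^512 ≡ 434^2 = 188356 ≡ 47 (mod 1007)
1006 = 512 + 256 + 128 + 64 + 32 + 8 + 4 + 2 in binary powers of 2.
So 2^1006 ≡ 47 · 434 · 384 · 492 · 519 · 256 · 16 · 4 ≡ 271 (mod 1007).
Since 271 ≠ 1, base 2 is a Fermat witness: 1007 is composite.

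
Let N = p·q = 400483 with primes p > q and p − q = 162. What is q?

557

Since p = q + 162, we have 400483 = q(q + 162), so q² + 162q − 400483 = 0.
Discriminant: 162² + 4·400483 = 26244 + 1601932 = 1628176; √1628176 = 1276.
q = (−162 + 1276)/2 = 557, and p = q + 162 = 719.
Check: 557 · 719 = 400483.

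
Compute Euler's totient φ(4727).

4536

Factor: 4727 = 29 · 163.
φ(4727) = (29−1) · (163−1) = 28 · 162 = 4536.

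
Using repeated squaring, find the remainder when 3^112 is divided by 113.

1

3^1 ≡ 3 (mod 113)
3^2 ≡ 3^2 = 9 ≡ 9 (mod 113)
3^4 ≡ 9^2 = 81 ≡ 81 (mod 113)
3^8 ≡ 81^2 = 6561 ≡ 7 (mod 113)
3^16 ≡ 7^2 = 49 ≡ 49 (mod 113)
3^32 ≡ 49^2 = 2401 ≡ 28 (mod 113)
3^64 ≡ 28^2 = 784 ≡ 106 (mod 113)
112 = 64 + 32 + 16 in binary powers of 2.
So 3^112 ≡ 106 · 28 · 49 ≡ 1 (mod 113).
Since the result is 1, base 3 gives no evidence that 113 is composite.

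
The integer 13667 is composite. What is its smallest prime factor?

13667 is odd.
Digit sum 23, not divisible by 3.
Ends in 7: not divisible by 5.
7: 13667 = 7·1952 + 3
11: 13667 = 11·1242 + 5
13: 13667 = 13·1051 + 4
17: 13667 = 17·803 + 16
19: 13667 = 19·719 + 6
23: 13667 = 23·594 + 5
29: 13667 = 29·471 + 8
31: 13667 = 31·440 + 27
37: 13667 = 37·369 + 14
41: 13667 = 41·333 + 14
43: 13667 = 43·317 + 36
47: 13667 = 47·290 + 37
53: 13667 = 53·257 + 46
59: 13667 = 59·231 + 38
61: 13667 = 61·224 + 3
67: 13667 = 67·203 + 66
71: 13667 = 71·192 + 35
73: 13667 = 73·187 + 16
79: 13667 = 79·173

79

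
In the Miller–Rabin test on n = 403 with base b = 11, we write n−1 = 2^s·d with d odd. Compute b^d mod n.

151

403 − 1 = 402 = 2^1 · 201, so d = 201.
11^1 ≡ 11 (mod 403)
11^2 ≡ 11^2 = 121 ≡ 121 (mod 403)
11^4 ≡ 121^2 = 14641 ≡ 133 (mod 403)
11^8 ≡ 133^2 = 17689 ≡ 360 (mod 403)
11^16 ≡ 360^2 = 129600 ≡ 237 (mod 403)
11^32 ≡ 237^2 = 56169 ≡ 152 (mod 403)
11^64 ≡ 152^2 = 23104 ≡ 133 (mod 403)
11^128 ≡ 133^2 = 17689 ≡ 360 (mod 403)
201 = 128 + 64 + 8 + 1 in binary powers of 2.
So 11^201 ≡ 360 · 133 · 360 · 11 ≡ 151 (mod 403).
Squaring chain: 151; never reaches −1, so base 11 is a Miller–Rabin witness that 403 is composite.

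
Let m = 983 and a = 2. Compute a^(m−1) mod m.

2^1 ≡ 2 (mod 983)
2^2 ≡ 2^2 = 4 ≡ 4 (mod 983)
2^4 ≡ 4^2 = 16 ≡ 16 (mod 983)
2^8 ≡ 16^2 = 256 ≡ 256 (mod 983)
2^16 ≡ 256^2 = 65536 ≡ 658 (mod 983)
2^32 ≡ 658^2 = 432964 ≡ 444 (mod 983)
2^64 ≡ 444^2 = 197136 ≡ 536 (mod 983)
2^128 ≡ 536^2 = 287296 ≡ 260 (mod 983)
2^256 ≡ 260^2 = 67600 ≡ 756 (mod 983)
2^512 ≡ 756^2 = 571536 ≡ 413 (mod 983)
982 = 512 + 256 + 128 + 64 + 16 + 4 + 2 in binary powers of 2.
So 2^982 ≡ 413 · 756 · 260 · 536 · 658 · 16 · 4 ≡ 1 (mod 983).
Since the result is 1, base 2 gives no evidence that 983 is composite.

1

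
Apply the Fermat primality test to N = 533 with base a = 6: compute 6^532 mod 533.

6^1 ≡ 6 (mod 533)
6^2 ≡ 6^2 = 36 ≡ 36 (mod 533)
6^4 ≡ 36^2 = 1296 ≡ 230 (mod 533)
6^8 ≡ 230^2 = 52900 ≡ 133 (mod 533)
6^16 ≡ 133^2 = 17689 ≡ 100 (mod 533)
6^32 ≡ 100^2 = 10000 ≡ 406 (mod 533)
6^64 ≡ 406^2 = 164836 ≡ 139 (mod 533)
6^128 ≡ 139^2 = 19321 ≡ 133 (mod 533)
6^256 ≡ 133^2 = 17689 ≡ 100 (mod 533)
6^512 ≡ 100^2 = 10000 ≡ 406 (mod 533)
532 = 512 + 16 + 4 in binary powers of 2.
So 6^532 ≡ 406 · 100 · 230 ≡ 373 (mod 533).
Since 373 ≠ 1, base 6 is a Fermat witness: 533 is composite.

373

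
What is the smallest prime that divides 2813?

2813 is odd.
Digit sum 14, not divisible by 3.
Ends in 3: not divisible by 5.
7: 2813 = 7·401 + 6
11: 2813 = 11·255 + 8
13: 2813 = 13·216 + 5
17: 2813 = 17·165 + 8
19: 2813 = 19·148 + 1
23: 2813 = 23·122 + 7
29: 2813 = 29·97

29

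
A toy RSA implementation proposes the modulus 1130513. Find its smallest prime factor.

1130513 is odd.
Digit sum 14, not divisible by 3.
Ends in 3: not divisible by 5.
7: 1130513 = 7·161501 + 6
11: 1130513 = 11·102773 + 10
13: 1130513 = 13·86962 + 7
17: 1130513 = 17·66500 + 13
19: 1130513 = 19·59500 + 13
23: 1130513 = 23·49152 + 17
29: 1130513 = 29·38983 + 6
31: 1130513 = 31·36468 + 5
37: 1130513 = 37·30554 + 15
41: 1130513 = 41·27573 + 20
43: 1130513 = 43·26291

43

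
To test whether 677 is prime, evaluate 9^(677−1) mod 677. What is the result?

9^1 ≡ 9 (mod 677)
9^2 ≡ 9^2 = 81 ≡ 81 (mod 677)
9^4 ≡ 81^2 = 6561 ≡ 468 (mod 677)
9^8 ≡ 468^2 = 219024 ≡ 353 (mod 677)
9^16 ≡ 353^2 = 124609 ≡ 41 (mod 677)
9^32 ≡ 41^2 = 1681 ≡ 327 (mod 677)
9^64 ≡ 327^2 = 106929 ≡ 640 (mod 677)
9^128 ≡ 640^2 = 409600 ≡ 15 (mod 677)
9^256 ≡ 15^2 = 225 ≡ 225 (mod 677)
9^512 ≡ 225^2 = 50625 ≡ 527 (mod 677)
676 = 512 + 128 + 32 + 4 in binary powers of 2.
So 9^676 ≡ 527 · 15 · 327 · 468 ≡ 1 (mod 677).
Since the result is 1, base 9 gives no evidence that 677 is composite.

1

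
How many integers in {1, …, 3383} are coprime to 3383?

3168

Factor: 3383 = 17 · 199.
φ(3383) = (17−1) · (199−1) = 16 · 198 = 3168.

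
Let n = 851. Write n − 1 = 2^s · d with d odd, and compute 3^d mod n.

851 − 1 = 850 = 2^1 · 425, so d = 425.
3^1 ≡ 3 (mod 851)
3^2 ≡ 3^2 = 9 ≡ 9 (mod 851)
3^4 ≡ 9^2 = 81 ≡ 81 (mod 851)
3^8 ≡ 81^2 = 6561 ≡ 604 (mod 851)
3^16 ≡ 604^2 = 364816 ≡ 588 (mod 851)
3^32 ≡ 588^2 = 345744 ≡ 238 (mod 851)
3^64 ≡ 238^2 = 56644 ≡ 478 (mod 851)
3^128 ≡ 478^2 = 228484 ≡ 416 (mod 851)
3^256 ≡ 416^2 = 173056 ≡ 303 (mod 851)
425 = 256 + 128 + 32 + 8 + 1 in binary powers of 2.
So 3^425 ≡ 303 · 416 · 238 · 604 · 3 ≡ 324 (mod 851).
Squaring chain: 324; never reaches −1, so base 3 is a Miller–Rabin witness that 851 is composite.

324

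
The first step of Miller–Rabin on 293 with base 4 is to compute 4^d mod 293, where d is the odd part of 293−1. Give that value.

293 − 1 = 292 = 2^2 · 73, so d = 73.
4^1 ≡ 4 (mod 293)
4^2 ≡ 4^2 = 16 ≡ 16 (mod 293)
4^4 ≡ 16^2 = 256 ≡ 256 (mod 293)
4^8 ≡ 256^2 = 65536 ≡ 197 (mod 293)
4^16 ≡ 197^2 = 38809 ≡ 133 (mod 293)
4^32 ≡ 133^2 = 17689 ≡ 109 (mod 293)
4^64 ≡ 109^2 = 11881 ≡ 161 (mod 293)
73 = 64 + 8 + 1 in binary powers of 2.
So 4^73 ≡ 161 · 197 · 4 ≡ 292 (mod 293).
Since 4^d ≡ 292 (mod 293), base 4 does not prove 293 composite.

292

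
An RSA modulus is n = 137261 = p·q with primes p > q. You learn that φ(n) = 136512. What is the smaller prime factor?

φ(n) = (p−1)(q−1) = n − (p+q) + 1, so p + q = 137261 − 136512 + 1 = 750.
p and q are the roots of t² − 750t + 137261 = 0.
Discriminant: 750² − 4·137261 = 562500 − 549044 = 13456; √13456 = 116.
q = (750 − 116)/2 = 317, p = (750 + 116)/2 = 433.
Check: 317 · 433 = 137261.

317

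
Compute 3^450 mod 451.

3^1 ≡ 3 (mod 451)
3^2 ≡ 3^2 = 9 ≡ 9 (mod 451)
3^4 ≡ 9^2 = 81 ≡ 81 (mod 451)
3^8 ≡ 81^2 = 6561 ≡ 247 (mod 451)
3^16 ≡ 247^2 = 61009 ≡ 124 (mod 451)
3^32 ≡ 124^2 = 15376 ≡ 42 (mod 451)
3^64 ≡ 42^2 = 1764 ≡ 411 (mod 451)
3^128 ≡ 411^2 = 168921 ≡ 247 (mod 451)
3^256 ≡ 247^2 = 61009 ≡ 124 (mod 451)
450 = 256 + 128 + 64 + 2 in binary powers of 2.
So 3^450 ≡ 124 · 247 · 411 · 9 ≡ 419 (mod 451).
Since 419 ≠ 1, base 3 is a Fermat witness: 451 is composite.

419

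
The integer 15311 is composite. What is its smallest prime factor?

15311 is odd.
Digit sum 11, not divisible by 3.
Ends in 1: not divisible by 5.
7: 15311 = 7·2187 + 2
11: 15311 = 11·1391 + 10
13: 15311 = 13·1177 + 10
17: 15311 = 17·900 + 11
19: 15311 = 19·805 + 16
23: 15311 = 23·665 + 16
29: 15311 = 29·527 + 28
31: 15311 = 31·493 + 28
37: 15311 = 37·413 + 30
41: 15311 = 41·373 + 18
43: 15311 = 43·356 + 3
47: 15311 = 47·325 + 36
53: 15311 = 53·288 + 47
59: 15311 = 59·259 + 30
61: 15311 = 61·251

61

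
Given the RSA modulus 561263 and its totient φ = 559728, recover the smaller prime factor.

599

φ(n) = (p−1)(q−1) = n − (p+q) + 1, so p + q = 561263 − 559728 + 1 = 1536.
p and q are the roots of t² − 1536t + 561263 = 0.
Discriminant: 1536² − 4·561263 = 2359296 − 2245052 = 114244; √114244 = 338.
q = (1536 − 338)/2 = 599, p = (1536 + 338)/2 = 937.
Check: 599 · 937 = 561263.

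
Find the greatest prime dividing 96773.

96773 = 29 · 3337
3337 = 47 · 71
71 is prime.
So 96773 = 29 · 47 · 71; the largest prime factor is 71.

71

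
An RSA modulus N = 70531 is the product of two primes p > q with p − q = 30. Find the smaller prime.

251

Since p = q + 30, we have 70531 = q(q + 30), so q² + 30q − 70531 = 0.
Discriminant: 30² + 4·70531 = 900 + 282124 = 283024; √283024 = 532.
q = (−30 + 532)/2 = 251, and p = q + 30 = 281.
Check: 251 · 281 = 70531.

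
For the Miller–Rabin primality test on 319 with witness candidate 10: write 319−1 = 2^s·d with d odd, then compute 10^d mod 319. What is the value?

21

319 − 1 = 318 = 2^1 · 159, so d = 159.
10^1 ≡ 10 (mod 319)
10^2 ≡ 10^2 = 100 ≡ 100 (mod 319)
10^4 ≡ 100^2 = 10000 ≡ 111 (mod 319)
10^8 ≡ 111^2 = 12321 ≡ 199 (mod 319)
10^16 ≡ 199^2 = 39601 ≡ 45 (mod 319)
10^32 ≡ 45^2 = 2025 ≡ 111 (mod 319)
10^64 ≡ 111^2 = 12321 ≡ 199 (mod 319)
10^128 ≡ 199^2 = 39601 ≡ 45 (mod 319)
159 = 128 + 16 + 8 + 4 + 2 + 1 in binary powers of 2.
So 10^159 ≡ 45 · 45 · 199 · 111 · 100 · 10 ≡ 21 (mod 319).
Squaring chain: 21; never reaches −1, so base 10 is a Miller–Rabin witness that 319 is composite.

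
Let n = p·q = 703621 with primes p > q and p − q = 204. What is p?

Since p = q + 204, we have 703621 = q(q + 204), so q² + 204q − 703621 = 0.
Discriminant: 204² + 4·703621 = 41616 + 2814484 = 2856100; √2856100 = 1690.
q = (−204 + 1690)/2 = 743, and p = q + 204 = 947.
Check: 743 · 947 = 703621.

947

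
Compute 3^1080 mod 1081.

3^1 ≡ 3 (mod 1081)
3^2 ≡ 3^2 = 9 ≡ 9 (mod 1081)
3^4 ≡ 9^2 = 81 ≡ 81 (mod 1081)
3^8 ≡ 81^2 = 6561 ≡ 75 (mod 1081)
3^16 ≡ 75^2 = 5625 ≡ 220 (mod 1081)
3^32 ≡ 220^2 = 48400 ≡ 836 (mod 1081)
3^64 ≡ 836^2 = 698896 ≡ 570 (mod 1081)
3^128 ≡ 570^2 = 324900 ≡ 600 (mod 1081)
3^256 ≡ 600^2 = 360000 ≡ 27 (mod 1081)
3^512 ≡ 27^2 = 729 ≡ 729 (mod 1081)
3^1024 ≡ 729^2 = 531441 ≡ 670 (mod 1081)
1080 = 1024 + 32 + 16 + 8 in binary powers of 2.
So 3^1080 ≡ 670 · 836 · 220 · 75 ≡ 768 (mod 1081).
Since 768 ≠ 1, base 3 is a Fermat witness: 1081 is composite.

768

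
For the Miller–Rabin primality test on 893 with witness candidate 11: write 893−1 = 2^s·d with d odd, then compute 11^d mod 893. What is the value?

893 − 1 = 892 = 2^2 · 223, so d = 223.
11^1 ≡ 11 (mod 893)
11^2 ≡ 11^2 = 121 ≡ 121 (mod 893)
11^4 ≡ 121^2 = 14641 ≡ 353 (mod 893)
11^8 ≡ 353^2 = 124609 ≡ 482 (mod 893)
11^16 ≡ 482^2 = 232324 ≡ 144 (mod 893)
11^32 ≡ 144^2 = 20736 ≡ 197 (mod 893)
11^64 ≡ 197^2 = 38809 ≡ 410 (mod 893)
11^128 ≡ 410^2 = 168100 ≡ 216 (mod 893)
223 = 128 + 64 + 16 + 8 + 4 + 2 + 1 in binary powers of 2.
So 11^223 ≡ 216 · 410 · 144 · 482 · 353 · 121 · 11 ≡ 467 (mod 893).
Squaring chain: 467 → 197; never reaches −1, so base 11 is a Miller–Rabin witness that 893 is composite.

467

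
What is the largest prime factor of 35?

35 = 5 · 7
7 is prime.
So 35 = 5 · 7; the largest prime factor is 7.

7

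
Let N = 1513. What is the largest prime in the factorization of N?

1513 = 17 · 89
89 is prime.
So 1513 = 17 · 89; the largest prime factor is 89.

89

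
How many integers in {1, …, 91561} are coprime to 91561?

84240

Factor: 91561 = 19 · 61 · 79.
φ(91561) = (19−1) · (61−1) · (79−1) = 18 · 60 · 78 = 84240.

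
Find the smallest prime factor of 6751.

43

6751 is odd.
Digit sum 19, not divisible by 3.
Ends in 1: not divisible by 5.
7: 6751 = 7·964 + 3
11: 6751 = 11·613 + 8
13: 6751 = 13·519 + 4
17: 6751 = 17·397 + 2
19: 6751 = 19·355 + 6
23: 6751 = 23·293 + 12
29: 6751 = 29·232 + 23
31: 6751 = 31·217 + 24
37: 6751 = 37·182 + 17
41: 6751 = 41·164 + 27
43: 6751 = 43·157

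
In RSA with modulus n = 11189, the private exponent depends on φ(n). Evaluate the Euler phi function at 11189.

Factor: 11189 = 67 · 167.
φ(11189) = (67−1) · (167−1) = 66 · 166 = 10956.

10956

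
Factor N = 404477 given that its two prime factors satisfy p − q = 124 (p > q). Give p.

701

Since p = q + 124, we have 404477 = q(q + 124), so q² + 124q − 404477 = 0.
Discriminant: 124² + 4·404477 = 15376 + 1617908 = 1633284; √1633284 = 1278.
q = (−124 + 1278)/2 = 577, and p = q + 124 = 701.
Check: 577 · 701 = 404477.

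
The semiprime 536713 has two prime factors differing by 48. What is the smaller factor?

Since p = q + 48, we have 536713 = q(q + 48), so q² + 48q − 536713 = 0.
Discriminant: 48² + 4·536713 = 2304 + 2146852 = 2149156; √2149156 = 1466.
q = (−48 + 1466)/2 = 709, and p = q + 48 = 757.
Check: 709 · 757 = 536713.

709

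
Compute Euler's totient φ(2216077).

2164944

Factor: 2216077 = 107 · 139 · 149.
φ(2216077) = (107−1) · (139−1) · (149−1) = 106 · 138 · 148 = 2164944.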